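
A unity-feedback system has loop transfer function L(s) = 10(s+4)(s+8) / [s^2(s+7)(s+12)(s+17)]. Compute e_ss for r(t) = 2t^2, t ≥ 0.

The open loop has two poles at the origin → type 2 system.
K_a = lim_{s→0} s^2·L(s) = 10·4·8 / (7·12·17) = 80/357.
r(t) = 2t^2 gives R(s) = 4/s^3.
e_ss = 4/K_a = 4/(80/357) = 17.85.

17.85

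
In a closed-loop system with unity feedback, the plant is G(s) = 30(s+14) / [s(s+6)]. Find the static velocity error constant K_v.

70

System type = 1 (one pole at s=0).
K_v = lim_{s→0} s·G(s) = 30·14 / (6) = 70.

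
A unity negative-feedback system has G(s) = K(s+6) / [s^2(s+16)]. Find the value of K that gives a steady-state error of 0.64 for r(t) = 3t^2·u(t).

The open loop has two poles at the origin → type 2 system.
K_a = lim_{s→0} s^2·G(s) = K·6 / (16) = 0.375·K.
e_ss = 6/K_a = 0.64 ⇒ K_a = 9.375 ⇒ K = 9.375/0.375 = 25.

25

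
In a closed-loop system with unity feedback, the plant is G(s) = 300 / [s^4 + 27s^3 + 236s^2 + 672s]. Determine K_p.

K_p = lim_{s→0} G(s); with 1 pole at the origin the limit diverges, so K_p = ∞.

infinity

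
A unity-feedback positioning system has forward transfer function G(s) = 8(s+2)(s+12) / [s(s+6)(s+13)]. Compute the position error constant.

infinity

K_p = lim_{s→0} G(s); with 1 pole at the origin the limit diverges, so K_p = ∞.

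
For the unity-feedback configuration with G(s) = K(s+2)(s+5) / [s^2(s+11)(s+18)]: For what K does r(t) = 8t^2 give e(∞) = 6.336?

G(s) has two factors of s in the denominator, so the system is type 2.
K_a = lim_{s→0} s^2·G(s) = K·2·5 / (11·18) = (5/99)·K.
e_ss = 16/K_a = 6.336 ⇒ K_a = 250/99 ⇒ K = (250/99)/(5/99) = 50.

50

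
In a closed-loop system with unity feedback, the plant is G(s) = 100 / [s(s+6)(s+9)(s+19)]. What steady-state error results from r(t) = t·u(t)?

10.26

G(s) has one factor of s in the denominator, so the system is type 1.
K_v = lim_{s→0} s·G(s) = 100 / (6·9·19) = 50/513.
e_ss = 1/K_v = 1/(50/513) = 10.26.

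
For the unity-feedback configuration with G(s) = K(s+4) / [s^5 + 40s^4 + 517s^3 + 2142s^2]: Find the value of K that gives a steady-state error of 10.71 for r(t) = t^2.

100

The denominator has no term below 2142s^2 — 2 poles at s=0, type 2.
K_a = lim_{s→0} s^2·G(s) = K·4 / 2142 = (2/1071)·K.
e_ss = 2/K_a = 10.71 ⇒ K_a = 200/1071 ⇒ K = (200/1071)/(2/1071) = 100.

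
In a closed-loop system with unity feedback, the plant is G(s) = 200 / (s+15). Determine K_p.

No free integrators in G(s): this is a type 0 system.
K_p = lim_{s→0} G(s) = 200 / (15) = 40/3.

40/3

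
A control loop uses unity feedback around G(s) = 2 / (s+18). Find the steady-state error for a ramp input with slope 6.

infinity

System type = 0 (no poles at s=0).
K_v = lim_{s→0} s·G(s) = 0; the steady-state error to this ramp input grows without bound.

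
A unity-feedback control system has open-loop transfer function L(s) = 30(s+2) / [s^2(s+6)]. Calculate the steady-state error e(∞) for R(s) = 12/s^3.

1.2

System type = 2 (two poles at s=0).
K_a = lim_{s→0} s^2·L(s) = 30·2 / (6) = 10.
r(t) = 6t^2 gives R(s) = 12/s^3.
e_ss = 12/K_a = 12/10 = 1.2.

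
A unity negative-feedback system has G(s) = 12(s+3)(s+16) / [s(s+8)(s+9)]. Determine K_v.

8

The open loop has one pole at the origin → type 1 system.
K_v = lim_{s→0} s·G(s) = 12·3·16 / (8·9) = 8.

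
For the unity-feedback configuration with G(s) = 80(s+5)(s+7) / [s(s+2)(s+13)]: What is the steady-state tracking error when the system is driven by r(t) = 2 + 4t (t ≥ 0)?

G(s) has one factor of s in the denominator, so the system is type 1. Taking each input component in turn:
  • 2: tracked with zero error.
  • 4t: e_ss = 4/K_v with K_v=1400/13 → 13/350.
Total e_ss = 13/350.

13/350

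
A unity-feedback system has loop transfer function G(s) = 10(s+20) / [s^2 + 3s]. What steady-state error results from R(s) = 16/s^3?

Lowest-order denominator term is 3s, so the open loop has 1 pole at the origin → type 1 system.
K_a = lim_{s→0} s^2·G(s) = 0; the steady-state error to this parabolic input grows without bound.

infinity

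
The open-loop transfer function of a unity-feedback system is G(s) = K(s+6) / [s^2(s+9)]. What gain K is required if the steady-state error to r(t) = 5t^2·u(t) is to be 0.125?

Two free integrators in G(s): this is a type 2 system.
K_a = lim_{s→0} s^2·G(s) = K·6 / (9) = (2/3)·K.
e_ss = 10/K_a = 0.125 ⇒ K_a = 80 ⇒ K = 80/(2/3) = 120.

120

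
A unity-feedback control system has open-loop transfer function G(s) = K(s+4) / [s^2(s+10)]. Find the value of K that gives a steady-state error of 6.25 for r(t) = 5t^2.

4

The open loop has two poles at the origin → type 2 system.
K_a = lim_{s→0} s^2·G(s) = K·4 / (10) = 0.4·K.
e_ss = 10/K_a = 6.25 ⇒ K_a = 1.6 ⇒ K = 1.6/0.4 = 4.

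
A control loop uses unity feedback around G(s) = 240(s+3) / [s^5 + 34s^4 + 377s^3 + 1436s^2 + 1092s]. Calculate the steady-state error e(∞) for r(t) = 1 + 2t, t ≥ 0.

The denominator has no term below 1092s — 1 pole at s=0, type 1. By superposition:
  • 1: tracked with zero error.
  • 2t: e_ss = 2/K_v with K_v=60/91 → 91/30.
Total e_ss = 91/30.

91/30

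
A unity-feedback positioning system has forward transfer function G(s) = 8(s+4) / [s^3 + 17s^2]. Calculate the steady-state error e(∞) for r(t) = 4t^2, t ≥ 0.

4.25

Factoring s^2 from the denominator leaves a polynomial with constant term 17, so the system is type 2.
K_a = lim_{s→0} s^2·G(s) = 8·4 / 17 = 32/17.
r(t) = 4t^2 gives R(s) = 8/s^3.
e_ss = 8/K_a = 8/(32/17) = 4.25.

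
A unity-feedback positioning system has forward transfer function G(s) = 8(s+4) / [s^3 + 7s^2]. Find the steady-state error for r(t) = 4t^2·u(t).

Factoring s^2 from the denominator leaves a polynomial with constant term 7, so the system is type 2.
K_a = lim_{s→0} s^2·G(s) = 8·4 / 7 = 32/7.
r(t) = 4t^2 gives R(s) = 8/s^3.
e_ss = 8/K_a = 8/(32/7) = 1.75.

1.75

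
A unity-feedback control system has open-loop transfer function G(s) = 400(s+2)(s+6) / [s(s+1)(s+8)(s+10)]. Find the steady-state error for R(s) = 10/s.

0

System type = 1 (one pole at s=0).
K_p = ∞ for a type-1 system; e_ss to a step is zero.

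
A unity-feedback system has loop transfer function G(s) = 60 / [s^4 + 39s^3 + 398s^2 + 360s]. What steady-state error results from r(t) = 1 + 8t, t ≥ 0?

The denominator has no term below 360s — 1 pole at s=0, type 1. Taking each input component in turn:
  • 1: tracked with zero error.
  • 8t: e_ss = 8/K_v with K_v=1/6 → 48.
Total e_ss = 48.

48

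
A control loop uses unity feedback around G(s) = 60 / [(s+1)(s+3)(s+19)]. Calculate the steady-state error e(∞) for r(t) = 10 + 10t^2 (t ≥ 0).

System type = 0 (no poles at s=0). Taking each input component in turn:
  • 10: e_ss = 10/(1+K_p) with K_p=20/19 → 190/39.
  • 10t^2: a type-0 system cannot track it, e_ss → ∞.
The unbounded component dominates.

infinity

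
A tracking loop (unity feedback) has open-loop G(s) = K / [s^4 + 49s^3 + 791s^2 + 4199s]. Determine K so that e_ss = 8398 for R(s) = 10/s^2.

5

Lowest-order denominator term is 4199s, so the open loop has 1 pole at the origin → type 1 system.
K_v = lim_{s→0} s·G(s) = K / 4199 = (1/4199)·K.
e_ss = 10/K_v = 8398 ⇒ K_v = 5/4199 ⇒ K = (5/4199)/(1/4199) = 5.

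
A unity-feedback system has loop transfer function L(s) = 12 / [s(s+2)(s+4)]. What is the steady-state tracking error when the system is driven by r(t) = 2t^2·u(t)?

L(s) has one factor of s in the denominator, so the system is type 1.
For a type-1 system K_a = 0, so e_ss to a parabolic input is unbounded.

infinity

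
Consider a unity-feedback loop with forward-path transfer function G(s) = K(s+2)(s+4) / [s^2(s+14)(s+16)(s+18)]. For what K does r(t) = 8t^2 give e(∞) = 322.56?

25

G(s) has two factors of s in the denominator, so the system is type 2.
K_a = lim_{s→0} s^2·G(s) = K·2·4 / (14·16·18) = (1/504)·K.
e_ss = 16/K_a = 322.56 ⇒ K_a = 25/504 ⇒ K = (25/504)/(1/504) = 25.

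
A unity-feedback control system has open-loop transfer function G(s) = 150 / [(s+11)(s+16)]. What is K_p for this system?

75/88

System type = 0 (no poles at s=0).
K_p = lim_{s→0} G(s) = 150 / (11·16) = 75/88.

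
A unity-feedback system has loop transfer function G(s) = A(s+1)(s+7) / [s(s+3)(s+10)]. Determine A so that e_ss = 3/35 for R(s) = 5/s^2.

250

The open loop has one pole at the origin → type 1 system.
K_v = lim_{s→0} s·G(s) = A·1·7 / (3·10) = (7/30)·A.
e_ss = 5/K_v = 3/35 ⇒ K_v = 175/3 ⇒ A = (175/3)/(7/30) = 250.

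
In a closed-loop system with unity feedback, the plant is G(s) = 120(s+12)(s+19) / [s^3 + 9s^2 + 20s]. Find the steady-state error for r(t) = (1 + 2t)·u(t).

1/684

Factoring s from the denominator leaves a polynomial with constant term 20, so the system is type 1. By superposition:
  • 1: tracked with zero error.
  • 2t: e_ss = 2/K_v with K_v=1368 → 1/684.
Total e_ss = 1/684.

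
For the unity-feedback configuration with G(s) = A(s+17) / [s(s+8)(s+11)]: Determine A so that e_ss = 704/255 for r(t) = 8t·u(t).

15

System type = 1 (one pole at s=0).
K_v = lim_{s→0} s·G(s) = A·17 / (8·11) = (17/88)·A.
e_ss = 8/K_v = 704/255 ⇒ K_v = 255/88 ⇒ A = (255/88)/(17/88) = 15.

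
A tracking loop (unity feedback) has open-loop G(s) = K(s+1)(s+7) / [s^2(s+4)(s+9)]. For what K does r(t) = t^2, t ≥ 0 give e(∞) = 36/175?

G(s) has two factors of s in the denominator, so the system is type 2.
K_a = lim_{s→0} s^2·G(s) = K·1·7 / (4·9) = (7/36)·K.
e_ss = 2/K_a = 36/175 ⇒ K_a = 175/18 ⇒ K = (175/18)/(7/36) = 50.

50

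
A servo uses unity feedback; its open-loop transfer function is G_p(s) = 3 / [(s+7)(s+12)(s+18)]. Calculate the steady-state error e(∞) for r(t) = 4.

G_p(s) has no factors of s in the denominator, so the system is type 0.
K_p = lim_{s→0} G_p(s) = 3 / (7·12·18) = 1/504.
e_ss = 4/(1 + K_p) = 4/(505/504) = 2016/505.

2016/505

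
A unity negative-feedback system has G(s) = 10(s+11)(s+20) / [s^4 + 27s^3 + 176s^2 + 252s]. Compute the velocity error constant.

550/63

The denominator has no term below 252s — 1 pole at s=0, type 1.
K_v = lim_{s→0} s·G(s) = 10·11·20 / 252 = 550/63.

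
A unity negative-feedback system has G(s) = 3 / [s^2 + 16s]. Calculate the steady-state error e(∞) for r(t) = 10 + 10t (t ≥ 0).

160/3

Factoring s from the denominator leaves a polynomial with constant term 16, so the system is type 1. Taking each input component in turn:
  • 10: tracked with zero error.
  • 10t: e_ss = 10/K_v with K_v=0.1875 → 160/3.
Total e_ss = 160/3.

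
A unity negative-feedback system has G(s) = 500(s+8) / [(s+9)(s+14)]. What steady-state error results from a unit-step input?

63/2063

G(s) has no factors of s in the denominator, so the system is type 0.
K_p = lim_{s→0} G(s) = 500·8 / (9·14) = 2000/63.
e_ss = 1/(1 + K_p) = 1/(2063/63) = 63/2063.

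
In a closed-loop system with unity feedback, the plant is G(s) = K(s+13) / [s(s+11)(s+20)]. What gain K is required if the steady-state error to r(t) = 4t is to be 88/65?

G(s) has one factor of s in the denominator, so the system is type 1.
K_v = lim_{s→0} s·G(s) = K·13 / (11·20) = (13/220)·K.
e_ss = 4/K_v = 88/65 ⇒ K_v = 65/22 ⇒ K = (65/22)/(13/220) = 50.

50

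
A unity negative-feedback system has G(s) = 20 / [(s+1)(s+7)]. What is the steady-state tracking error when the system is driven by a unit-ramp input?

No free integrators in G(s): this is a type 0 system.
For a type-0 system K_v = 0, so e_ss to a ramp input is unbounded.

infinity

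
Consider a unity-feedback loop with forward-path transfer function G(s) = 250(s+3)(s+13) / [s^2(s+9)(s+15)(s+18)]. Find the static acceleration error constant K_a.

G(s) has two factors of s in the denominator, so the system is type 2.
K_a = lim_{s→0} s^2·G(s) = 250·3·13 / (9·15·18) = 325/81.

325/81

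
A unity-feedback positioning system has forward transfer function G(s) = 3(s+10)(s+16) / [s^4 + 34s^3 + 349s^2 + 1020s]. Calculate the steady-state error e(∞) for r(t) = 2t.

Lowest-order denominator term is 1020s, so the open loop has 1 pole at the origin → type 1 system.
K_v = lim_{s→0} s·G(s) = 3·10·16 / 1020 = 8/17.
e_ss = 2/K_v = 2/(8/17) = 4.25.

4.25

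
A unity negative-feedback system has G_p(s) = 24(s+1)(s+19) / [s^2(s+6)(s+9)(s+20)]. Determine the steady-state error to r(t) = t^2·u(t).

System type = 2 (two poles at s=0).
K_a = lim_{s→0} s^2·G_p(s) = 24·1·19 / (6·9·20) = 19/45.
r(t) = t^2 gives R(s) = 2/s^3.
e_ss = 2/K_a = 2/(19/45) = 90/19.

90/19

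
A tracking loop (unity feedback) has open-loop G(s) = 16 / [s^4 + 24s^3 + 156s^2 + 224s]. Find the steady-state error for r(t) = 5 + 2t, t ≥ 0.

The denominator has no term below 224s — 1 pole at s=0, type 1. By superposition:
  • 5: tracked with zero error.
  • 2t: e_ss = 2/K_v with K_v=1/14 → 28.
Total e_ss = 28.

28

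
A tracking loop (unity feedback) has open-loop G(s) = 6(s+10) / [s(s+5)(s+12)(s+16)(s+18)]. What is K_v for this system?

1/288

G(s) has one factor of s in the denominator, so the system is type 1.
K_v = lim_{s→0} s·G(s) = 6·10 / (5·12·16·18) = 1/288.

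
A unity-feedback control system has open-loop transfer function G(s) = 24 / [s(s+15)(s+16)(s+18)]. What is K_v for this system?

1/180

One free integrator in G(s): this is a type 1 system.
K_v = lim_{s→0} s·G(s) = 24 / (15·16·18) = 1/180.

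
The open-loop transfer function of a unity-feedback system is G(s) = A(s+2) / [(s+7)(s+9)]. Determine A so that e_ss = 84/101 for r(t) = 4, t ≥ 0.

The open loop has no poles at the origin → type 0 system.
K_p = lim_{s→0} G(s) = A·2 / (7·9) = (2/63)·A.
e_ss = 4/(1 + K_p) = 84/101 ⇒ 1 + (2/63)·A = 101/21 ⇒ A = 120.

120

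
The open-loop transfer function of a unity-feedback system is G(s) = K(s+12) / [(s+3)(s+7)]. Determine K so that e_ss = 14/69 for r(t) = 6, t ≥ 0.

50

System type = 0 (no poles at s=0).
K_p = lim_{s→0} G(s) = K·12 / (3·7) = (4/7)·K.
e_ss = 6/(1 + K_p) = 14/69 ⇒ 1 + (4/7)·K = 207/7 ⇒ K = 50.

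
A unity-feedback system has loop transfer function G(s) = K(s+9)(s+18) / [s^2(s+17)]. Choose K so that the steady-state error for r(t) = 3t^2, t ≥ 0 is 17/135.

5

Two free integrators in G(s): this is a type 2 system.
K_a = lim_{s→0} s^2·G(s) = K·9·18 / (17) = (162/17)·K.
e_ss = 6/K_a = 17/135 ⇒ K_a = 810/17 ⇒ K = (810/17)/(162/17) = 5.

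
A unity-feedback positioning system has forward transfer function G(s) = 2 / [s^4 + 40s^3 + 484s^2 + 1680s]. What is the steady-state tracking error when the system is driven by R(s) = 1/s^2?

The denominator has no term below 1680s — 1 pole at s=0, type 1.
K_v = lim_{s→0} s·G(s) = 2 / 1680 = 1/840.
e_ss = 1/K_v = 1/(1/840) = 840.

840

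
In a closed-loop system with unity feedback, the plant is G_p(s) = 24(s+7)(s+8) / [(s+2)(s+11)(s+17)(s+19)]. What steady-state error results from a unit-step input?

The open loop has no poles at the origin → type 0 system.
K_p = lim_{s→0} G_p(s) = 24·7·8 / (2·11·17·19) = 672/3553.
e_ss = 1/(1 + K_p) = 1/(4225/3553) = 3553/4225.

3553/4225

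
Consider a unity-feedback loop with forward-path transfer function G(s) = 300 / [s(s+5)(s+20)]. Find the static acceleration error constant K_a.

System type = 1 (one pole at s=0).
K_a = lim_{s→0} s^2·G(s) = 0 (the extra factor of s kills the finite limit).

0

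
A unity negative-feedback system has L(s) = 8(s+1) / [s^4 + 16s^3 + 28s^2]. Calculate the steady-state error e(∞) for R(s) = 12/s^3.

Factoring s^2 from the denominator leaves a polynomial with constant term 28, so the system is type 2.
K_a = lim_{s→0} s^2·L(s) = 8·1 / 28 = 2/7.
r(t) = 6t^2 gives R(s) = 12/s^3.
e_ss = 12/K_a = 12/(2/7) = 42.

42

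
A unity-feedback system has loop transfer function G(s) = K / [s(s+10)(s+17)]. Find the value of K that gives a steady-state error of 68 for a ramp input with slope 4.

10

System type = 1 (one pole at s=0).
K_v = lim_{s→0} s·G(s) = K / (10·17) = (1/170)·K.
e_ss = 4/K_v = 68 ⇒ K_v = 1/17 ⇒ K = (1/17)/(1/170) = 10.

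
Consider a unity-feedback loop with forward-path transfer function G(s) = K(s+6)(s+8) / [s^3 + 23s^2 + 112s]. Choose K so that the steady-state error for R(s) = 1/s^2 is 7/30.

10

Lowest-order denominator term is 112s, so the open loop has 1 pole at the origin → type 1 system.
K_v = lim_{s→0} s·G(s) = K·6·8 / 112 = (3/7)·K.
e_ss = 1/K_v = 7/30 ⇒ K_v = 30/7 ⇒ K = (30/7)/(3/7) = 10.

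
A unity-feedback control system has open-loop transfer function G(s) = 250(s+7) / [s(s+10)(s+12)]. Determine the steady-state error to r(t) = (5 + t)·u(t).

12/175

One free integrator in G(s): this is a type 1 system. By superposition:
  • 5: tracked with zero error.
  • t: e_ss = 1/K_v with K_v=175/12 → 12/175.
Total e_ss = 12/175.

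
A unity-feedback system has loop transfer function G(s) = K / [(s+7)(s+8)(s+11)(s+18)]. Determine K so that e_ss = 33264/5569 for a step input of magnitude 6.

50

G(s) has no factors of s in the denominator, so the system is type 0.
K_p = lim_{s→0} G(s) = K / (7·8·11·18) = (1/11088)·K.
e_ss = 6/(1 + K_p) = 33264/5569 ⇒ 1 + (1/11088)·K = 5569/5544 ⇒ K = 50.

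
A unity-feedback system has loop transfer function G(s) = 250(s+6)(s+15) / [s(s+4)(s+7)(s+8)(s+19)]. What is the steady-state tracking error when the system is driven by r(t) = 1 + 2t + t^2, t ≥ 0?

The open loop has one pole at the origin → type 1 system. Taking each input component in turn:
  • 1: tracked with zero error.
  • 2t: e_ss = 2/K_v with K_v=5625/1064 → 2128/5625.
  • t^2: a type-1 system cannot track it, e_ss → ∞.
The unbounded component dominates.

infinity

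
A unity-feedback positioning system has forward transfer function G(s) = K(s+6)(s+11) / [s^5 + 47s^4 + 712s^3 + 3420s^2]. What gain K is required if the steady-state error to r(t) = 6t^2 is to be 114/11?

60

Factoring s^2 from the denominator leaves a polynomial with constant term 3420, so the system is type 2.
K_a = lim_{s→0} s^2·G(s) = K·6·11 / 3420 = (11/570)·K.
e_ss = 12/K_a = 114/11 ⇒ K_a = 22/19 ⇒ K = (22/19)/(11/570) = 60.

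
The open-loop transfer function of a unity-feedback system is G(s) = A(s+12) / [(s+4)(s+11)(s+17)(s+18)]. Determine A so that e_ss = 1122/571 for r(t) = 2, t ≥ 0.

20

The open loop has no poles at the origin → type 0 system.
K_p = lim_{s→0} G(s) = A·12 / (4·11·17·18) = (1/1122)·A.
e_ss = 2/(1 + K_p) = 1122/571 ⇒ 1 + (1/1122)·A = 571/561 ⇒ A = 20.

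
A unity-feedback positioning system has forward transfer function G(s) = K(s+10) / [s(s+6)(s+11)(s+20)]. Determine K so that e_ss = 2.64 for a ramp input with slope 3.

150

One free integrator in G(s): this is a type 1 system.
K_v = lim_{s→0} s·G(s) = K·10 / (6·11·20) = (1/132)·K.
e_ss = 3/K_v = 2.64 ⇒ K_v = 25/22 ⇒ K = (25/22)/(1/132) = 150.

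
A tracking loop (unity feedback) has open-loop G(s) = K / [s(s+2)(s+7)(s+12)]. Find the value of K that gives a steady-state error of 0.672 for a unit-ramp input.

G(s) has one factor of s in the denominator, so the system is type 1.
K_v = lim_{s→0} s·G(s) = K / (2·7·12) = (1/168)·K.
e_ss = 1/K_v = 0.672 ⇒ K_v = 125/84 ⇒ K = (125/84)/(1/168) = 250.

250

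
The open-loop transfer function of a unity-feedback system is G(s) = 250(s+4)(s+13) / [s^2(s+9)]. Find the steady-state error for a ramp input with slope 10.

Two free integrators in G(s): this is a type 2 system.
K_v = ∞ for a type-2 system; e_ss to a ramp is zero.

0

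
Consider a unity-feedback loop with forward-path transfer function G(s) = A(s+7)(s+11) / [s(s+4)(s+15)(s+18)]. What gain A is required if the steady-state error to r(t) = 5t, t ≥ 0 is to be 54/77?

The open loop has one pole at the origin → type 1 system.
K_v = lim_{s→0} s·G(s) = A·7·11 / (4·15·18) = (77/1080)·A.
e_ss = 5/K_v = 54/77 ⇒ K_v = 385/54 ⇒ A = (385/54)/(77/1080) = 100.

100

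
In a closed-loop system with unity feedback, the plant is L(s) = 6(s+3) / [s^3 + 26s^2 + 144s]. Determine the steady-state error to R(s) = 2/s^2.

16

The denominator has no term below 144s — 1 pole at s=0, type 1.
K_v = lim_{s→0} s·L(s) = 6·3 / 144 = 0.125.
e_ss = 2/K_v = 2/0.125 = 16.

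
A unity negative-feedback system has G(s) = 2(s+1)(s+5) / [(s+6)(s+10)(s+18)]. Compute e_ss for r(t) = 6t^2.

infinity

No free integrators in G(s): this is a type 0 system.
For a type-0 system K_a = 0, so e_ss to a parabolic input is unbounded.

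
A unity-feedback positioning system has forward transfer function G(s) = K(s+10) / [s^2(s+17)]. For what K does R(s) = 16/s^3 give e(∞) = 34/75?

The open loop has two poles at the origin → type 2 system.
K_a = lim_{s→0} s^2·G(s) = K·10 / (17) = (10/17)·K.
e_ss = 16/K_a = 34/75 ⇒ K_a = 600/17 ⇒ K = (600/17)/(10/17) = 60.

60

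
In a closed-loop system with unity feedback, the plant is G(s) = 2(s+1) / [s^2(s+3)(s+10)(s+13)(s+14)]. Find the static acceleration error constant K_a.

1/2730

Two free integrators in G(s): this is a type 2 system.
K_a = lim_{s→0} s^2·G(s) = 2·1 / (3·10·13·14) = 1/2730.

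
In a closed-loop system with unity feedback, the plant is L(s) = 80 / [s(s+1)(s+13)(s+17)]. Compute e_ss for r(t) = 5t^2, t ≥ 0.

infinity

The open loop has one pole at the origin → type 1 system.
K_a = lim_{s→0} s^2·L(s) = 0; the steady-state error to this parabolic input grows without bound.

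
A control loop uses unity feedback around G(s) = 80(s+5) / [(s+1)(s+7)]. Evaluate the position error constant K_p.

G(s) has no factors of s in the denominator, so the system is type 0.
K_p = lim_{s→0} G(s) = 80·5 / (1·7) = 400/7.

400/7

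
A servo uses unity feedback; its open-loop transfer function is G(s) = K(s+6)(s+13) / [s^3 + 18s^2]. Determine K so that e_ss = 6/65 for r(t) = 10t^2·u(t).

50

Lowest-order denominator term is 18s^2, so the open loop has 2 poles at the origin → type 2 system.
K_a = lim_{s→0} s^2·G(s) = K·6·13 / 18 = (13/3)·K.
e_ss = 20/K_a = 6/65 ⇒ K_a = 650/3 ⇒ K = (650/3)/(13/3) = 50.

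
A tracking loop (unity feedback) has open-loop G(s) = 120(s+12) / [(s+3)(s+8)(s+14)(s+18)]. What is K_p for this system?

No free integrators in G(s): this is a type 0 system.
K_p = lim_{s→0} G(s) = 120·12 / (3·8·14·18) = 5/21.

5/21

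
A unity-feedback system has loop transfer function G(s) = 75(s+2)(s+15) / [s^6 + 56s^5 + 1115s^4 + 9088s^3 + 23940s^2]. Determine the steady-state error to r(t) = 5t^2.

Factoring s^2 from the denominator leaves a polynomial with constant term 23940, so the system is type 2.
K_a = lim_{s→0} s^2·G(s) = 75·2·15 / 23940 = 25/266.
r(t) = 5t^2 gives R(s) = 10/s^3.
e_ss = 10/K_a = 10/(25/266) = 106.4.

106.4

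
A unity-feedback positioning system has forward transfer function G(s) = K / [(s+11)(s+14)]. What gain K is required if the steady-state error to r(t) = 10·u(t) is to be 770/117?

80

No free integrators in G(s): this is a type 0 system.
K_p = lim_{s→0} G(s) = K / (11·14) = (1/154)·K.
e_ss = 10/(1 + K_p) = 770/117 ⇒ 1 + (1/154)·K = 117/77 ⇒ K = 80.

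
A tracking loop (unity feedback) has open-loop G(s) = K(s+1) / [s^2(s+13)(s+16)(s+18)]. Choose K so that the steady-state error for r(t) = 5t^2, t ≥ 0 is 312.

The open loop has two poles at the origin → type 2 system.
K_a = lim_{s→0} s^2·G(s) = K·1 / (13·16·18) = (1/3744)·K.
e_ss = 10/K_a = 312 ⇒ K_a = 5/156 ⇒ K = (5/156)/(1/3744) = 120.

120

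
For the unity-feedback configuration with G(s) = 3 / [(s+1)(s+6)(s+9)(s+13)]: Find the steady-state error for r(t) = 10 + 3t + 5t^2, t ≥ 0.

The open loop has no poles at the origin → type 0 system. Treating each term separately:
  • 10: e_ss = 10/(1+K_p) with K_p=1/234 → 468/47.
  • 3t: a type-0 system cannot track it, e_ss → ∞.
  • 5t^2: a type-0 system cannot track it, e_ss → ∞.
The unbounded component dominates.

infinity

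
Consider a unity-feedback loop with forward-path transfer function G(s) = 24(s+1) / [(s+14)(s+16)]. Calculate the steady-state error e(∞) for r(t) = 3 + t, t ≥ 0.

infinity

G(s) has no factors of s in the denominator, so the system is type 0. Treating each term separately:
  • 3: e_ss = 3/(1+K_p) with K_p=3/28 → 84/31.
  • t: a type-0 system cannot track it, e_ss → ∞.
The unbounded component dominates.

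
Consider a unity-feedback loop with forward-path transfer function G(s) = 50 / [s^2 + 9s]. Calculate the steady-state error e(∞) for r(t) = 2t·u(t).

0.36

Lowest-order denominator term is 9s, so the open loop has 1 pole at the origin → type 1 system.
K_v = lim_{s→0} s·G(s) = 50 / 9 = 50/9.
e_ss = 2/K_v = 2/(50/9) = 0.36.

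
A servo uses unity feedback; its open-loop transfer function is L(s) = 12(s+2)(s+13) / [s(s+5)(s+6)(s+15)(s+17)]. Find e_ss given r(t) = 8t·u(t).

2550/13

L(s) has one factor of s in the denominator, so the system is type 1.
K_v = lim_{s→0} s·L(s) = 12·2·13 / (5·6·15·17) = 52/1275.
e_ss = 8/K_v = 8/(52/1275) = 2550/13.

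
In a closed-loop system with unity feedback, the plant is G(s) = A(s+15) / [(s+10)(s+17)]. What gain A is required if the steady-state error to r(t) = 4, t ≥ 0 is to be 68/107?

60

No free integrators in G(s): this is a type 0 system.
K_p = lim_{s→0} G(s) = A·15 / (10·17) = (3/34)·A.
e_ss = 4/(1 + K_p) = 68/107 ⇒ 1 + (3/34)·A = 107/17 ⇒ A = 60.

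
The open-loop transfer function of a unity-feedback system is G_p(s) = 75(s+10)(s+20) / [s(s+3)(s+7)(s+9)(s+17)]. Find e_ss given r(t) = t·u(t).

System type = 1 (one pole at s=0).
K_v = lim_{s→0} s·G_p(s) = 75·10·20 / (3·7·9·17) = 5000/1071.
e_ss = 1/K_v = 1/(5000/1071) = 0.2142.

0.2142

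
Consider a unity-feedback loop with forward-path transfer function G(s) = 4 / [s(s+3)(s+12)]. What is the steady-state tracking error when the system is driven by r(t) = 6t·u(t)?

54

One free integrator in G(s): this is a type 1 system.
K_v = lim_{s→0} s·G(s) = 4 / (3·12) = 1/9.
e_ss = 6/K_v = 6/(1/9) = 54.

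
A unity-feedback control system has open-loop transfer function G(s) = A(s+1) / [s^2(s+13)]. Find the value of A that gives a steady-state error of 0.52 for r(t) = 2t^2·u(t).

100

System type = 2 (two poles at s=0).
K_a = lim_{s→0} s^2·G(s) = A·1 / (13) = (1/13)·A.
e_ss = 4/K_a = 0.52 ⇒ K_a = 100/13 ⇒ A = (100/13)/(1/13) = 100.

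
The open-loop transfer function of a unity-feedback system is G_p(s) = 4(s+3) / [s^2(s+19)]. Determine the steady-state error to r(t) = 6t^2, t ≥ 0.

19

Two free integrators in G_p(s): this is a type 2 system.
K_a = lim_{s→0} s^2·G_p(s) = 4·3 / (19) = 12/19.
r(t) = 6t^2 gives R(s) = 12/s^3.
e_ss = 12/K_a = 12/(12/19) = 19.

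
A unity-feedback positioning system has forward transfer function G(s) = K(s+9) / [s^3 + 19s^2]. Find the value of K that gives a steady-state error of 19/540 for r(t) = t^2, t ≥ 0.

Factoring s^2 from the denominator leaves a polynomial with constant term 19, so the system is type 2.
K_a = lim_{s→0} s^2·G(s) = K·9 / 19 = (9/19)·K.
e_ss = 2/K_a = 19/540 ⇒ K_a = 1080/19 ⇒ K = (1080/19)/(9/19) = 120.

120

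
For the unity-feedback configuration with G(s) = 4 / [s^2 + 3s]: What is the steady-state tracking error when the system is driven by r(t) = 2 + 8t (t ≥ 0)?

6

Factoring s from the denominator leaves a polynomial with constant term 3, so the system is type 1. By superposition:
  • 2: tracked with zero error.
  • 8t: e_ss = 8/K_v with K_v=4/3 → 6.
Total e_ss = 6.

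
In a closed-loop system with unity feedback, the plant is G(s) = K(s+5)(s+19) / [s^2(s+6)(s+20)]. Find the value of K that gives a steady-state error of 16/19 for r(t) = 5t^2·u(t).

15

G(s) has two factors of s in the denominator, so the system is type 2.
K_a = lim_{s→0} s^2·G(s) = K·5·19 / (6·20) = (19/24)·K.
e_ss = 10/K_a = 16/19 ⇒ K_a = 11.875 ⇒ K = 11.875/(19/24) = 15.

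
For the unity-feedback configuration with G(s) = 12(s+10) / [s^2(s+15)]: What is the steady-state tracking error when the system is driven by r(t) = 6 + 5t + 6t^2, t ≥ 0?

1.5

System type = 2 (two poles at s=0). Taking each input component in turn:
  • 6: tracked with zero error.
  • 5t: tracked with zero error.
  • 6t^2: e_ss = 12/K_a with K_a=8 → 1.5.
Total e_ss = 1.5.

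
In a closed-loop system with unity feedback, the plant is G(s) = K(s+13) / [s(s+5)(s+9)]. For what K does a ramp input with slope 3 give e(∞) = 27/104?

40

The open loop has one pole at the origin → type 1 system.
K_v = lim_{s→0} s·G(s) = K·13 / (5·9) = (13/45)·K.
e_ss = 3/K_v = 27/104 ⇒ K_v = 104/9 ⇒ K = (104/9)/(13/45) = 40.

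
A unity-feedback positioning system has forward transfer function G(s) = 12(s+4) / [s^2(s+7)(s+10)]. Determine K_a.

The open loop has two poles at the origin → type 2 system.
K_a = lim_{s→0} s^2·G(s) = 12·4 / (7·10) = 24/35.

24/35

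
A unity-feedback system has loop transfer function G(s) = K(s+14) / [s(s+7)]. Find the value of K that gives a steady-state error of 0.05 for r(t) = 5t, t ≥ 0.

The open loop has one pole at the origin → type 1 system.
K_v = lim_{s→0} s·G(s) = K·14 / (7) = 2·K.
e_ss = 5/K_v = 0.05 ⇒ K_v = 100 ⇒ K = 100/2 = 50.

50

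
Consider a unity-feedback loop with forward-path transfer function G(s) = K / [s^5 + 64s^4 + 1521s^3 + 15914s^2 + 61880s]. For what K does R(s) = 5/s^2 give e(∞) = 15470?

20

Factoring s from the denominator leaves a polynomial with constant term 61880, so the system is type 1.
K_v = lim_{s→0} s·G(s) = K / 61880 = (1/61880)·K.
e_ss = 5/K_v = 15470 ⇒ K_v = 1/3094 ⇒ K = (1/3094)/(1/61880) = 20.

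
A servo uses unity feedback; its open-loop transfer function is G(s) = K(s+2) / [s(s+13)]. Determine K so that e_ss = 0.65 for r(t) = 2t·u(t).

20

System type = 1 (one pole at s=0).
K_v = lim_{s→0} s·G(s) = K·2 / (13) = (2/13)·K.
e_ss = 2/K_v = 0.65 ⇒ K_v = 40/13 ⇒ K = (40/13)/(2/13) = 20.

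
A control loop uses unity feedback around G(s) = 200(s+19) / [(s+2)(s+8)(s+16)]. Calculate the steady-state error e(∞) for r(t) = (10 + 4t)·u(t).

infinity

G(s) has no factors of s in the denominator, so the system is type 0. Taking each input component in turn:
  • 10: e_ss = 10/(1+K_p) with K_p=475/32 → 320/507.
  • 4t: a type-0 system cannot track it, e_ss → ∞.
The unbounded component dominates.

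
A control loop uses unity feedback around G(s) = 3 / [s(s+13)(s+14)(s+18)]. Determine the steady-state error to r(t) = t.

1092

The open loop has one pole at the origin → type 1 system.
K_v = lim_{s→0} s·G(s) = 3 / (13·14·18) = 1/1092.
e_ss = 1/K_v = 1/(1/1092) = 1092.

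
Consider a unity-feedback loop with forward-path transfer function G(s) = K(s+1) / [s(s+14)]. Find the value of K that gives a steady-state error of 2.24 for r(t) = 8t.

One free integrator in G(s): this is a type 1 system.
K_v = lim_{s→0} s·G(s) = K·1 / (14) = (1/14)·K.
e_ss = 8/K_v = 2.24 ⇒ K_v = 25/7 ⇒ K = (25/7)/(1/14) = 50.

50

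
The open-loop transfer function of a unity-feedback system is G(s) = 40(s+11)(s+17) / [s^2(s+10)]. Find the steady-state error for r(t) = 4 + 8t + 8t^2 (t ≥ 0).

4/187

Two free integrators in G(s): this is a type 2 system. By superposition:
  • 4: tracked with zero error.
  • 8t: tracked with zero error.
  • 8t^2: e_ss = 16/K_a with K_a=748 → 4/187.
Total e_ss = 4/187.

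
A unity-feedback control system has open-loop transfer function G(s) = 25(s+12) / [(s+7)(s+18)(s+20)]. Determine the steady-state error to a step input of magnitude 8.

The open loop has no poles at the origin → type 0 system.
K_p = lim_{s→0} G(s) = 25·12 / (7·18·20) = 5/42.
e_ss = 8/(1 + K_p) = 8/(47/42) = 336/47.

336/47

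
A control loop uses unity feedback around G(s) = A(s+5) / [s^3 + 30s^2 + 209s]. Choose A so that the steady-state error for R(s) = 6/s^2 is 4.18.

Factoring s from the denominator leaves a polynomial with constant term 209, so the system is type 1.
K_v = lim_{s→0} s·G(s) = A·5 / 209 = (5/209)·A.
e_ss = 6/K_v = 4.18 ⇒ K_v = 300/209 ⇒ A = (300/209)/(5/209) = 60.

60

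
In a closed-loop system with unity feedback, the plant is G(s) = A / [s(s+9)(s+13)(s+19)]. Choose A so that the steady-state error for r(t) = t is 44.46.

50

The open loop has one pole at the origin → type 1 system.
K_v = lim_{s→0} s·G(s) = A / (9·13·19) = (1/2223)·A.
e_ss = 1/K_v = 44.46 ⇒ K_v = 50/2223 ⇒ A = (50/2223)/(1/2223) = 50.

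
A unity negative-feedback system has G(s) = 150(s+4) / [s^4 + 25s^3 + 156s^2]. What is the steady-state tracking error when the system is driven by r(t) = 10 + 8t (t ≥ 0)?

0

The denominator has no term below 156s^2 — 2 poles at s=0, type 2. By superposition:
  • 10: tracked with zero error.
  • 8t: tracked with zero error.
Total e_ss = 0.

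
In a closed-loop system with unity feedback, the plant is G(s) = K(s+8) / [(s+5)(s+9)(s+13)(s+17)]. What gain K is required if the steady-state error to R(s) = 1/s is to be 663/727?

The open loop has no poles at the origin → type 0 system.
K_p = lim_{s→0} G(s) = K·8 / (5·9·13·17) = (8/9945)·K.
e_ss = 1/(1 + K_p) = 663/727 ⇒ 1 + (8/9945)·K = 727/663 ⇒ K = 120.

120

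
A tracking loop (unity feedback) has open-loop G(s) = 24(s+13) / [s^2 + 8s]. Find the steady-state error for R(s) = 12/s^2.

4/13

The denominator has no term below 8s — 1 pole at s=0, type 1.
K_v = lim_{s→0} s·G(s) = 24·13 / 8 = 39.
e_ss = 12/K_v = 12/39 = 4/13.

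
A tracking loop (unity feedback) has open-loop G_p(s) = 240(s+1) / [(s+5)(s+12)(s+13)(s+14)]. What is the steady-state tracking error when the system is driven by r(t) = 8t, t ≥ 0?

infinity

The open loop has no poles at the origin → type 0 system.
For a type-0 system K_v = 0, so e_ss to a ramp input is unbounded.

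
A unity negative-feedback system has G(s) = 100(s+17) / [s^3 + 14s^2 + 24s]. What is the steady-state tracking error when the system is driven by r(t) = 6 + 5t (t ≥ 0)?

Lowest-order denominator term is 24s, so the open loop has 1 pole at the origin → type 1 system. By superposition:
  • 6: tracked with zero error.
  • 5t: e_ss = 5/K_v with K_v=425/6 → 6/85.
Total e_ss = 6/85.

6/85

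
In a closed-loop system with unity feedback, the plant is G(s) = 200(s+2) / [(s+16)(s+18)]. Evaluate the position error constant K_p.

25/18

The open loop has no poles at the origin → type 0 system.
K_p = lim_{s→0} G(s) = 200·2 / (16·18) = 25/18.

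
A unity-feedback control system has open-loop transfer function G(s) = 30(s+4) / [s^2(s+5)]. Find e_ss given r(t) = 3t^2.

Two free integrators in G(s): this is a type 2 system.
K_a = lim_{s→0} s^2·G(s) = 30·4 / (5) = 24.
r(t) = 3t^2 gives R(s) = 6/s^3.
e_ss = 6/K_a = 6/24 = 0.25.

0.25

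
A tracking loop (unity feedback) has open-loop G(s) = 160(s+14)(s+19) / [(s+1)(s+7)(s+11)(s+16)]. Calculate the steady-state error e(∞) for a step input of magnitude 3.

No free integrators in G(s): this is a type 0 system.
K_p = lim_{s→0} G(s) = 160·14·19 / (1·7·11·16) = 380/11.
e_ss = 3/(1 + K_p) = 3/(391/11) = 33/391.

33/391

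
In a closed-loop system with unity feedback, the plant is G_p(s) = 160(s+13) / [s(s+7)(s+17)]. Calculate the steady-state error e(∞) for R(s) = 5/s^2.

One free integrator in G_p(s): this is a type 1 system.
K_v = lim_{s→0} s·G_p(s) = 160·13 / (7·17) = 2080/119.
e_ss = 5/K_v = 5/(2080/119) = 119/416.

119/416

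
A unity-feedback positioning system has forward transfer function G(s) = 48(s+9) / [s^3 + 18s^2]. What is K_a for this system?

The denominator has no term below 18s^2 — 2 poles at s=0, type 2.
K_a = lim_{s→0} s^2·G(s) = 48·9 / 18 = 24.

24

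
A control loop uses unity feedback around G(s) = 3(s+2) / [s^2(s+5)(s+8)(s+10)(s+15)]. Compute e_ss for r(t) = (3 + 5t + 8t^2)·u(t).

16000

The open loop has two poles at the origin → type 2 system. Taking each input component in turn:
  • 3: tracked with zero error.
  • 5t: tracked with zero error.
  • 8t^2: e_ss = 16/K_a with K_a=0.001 → 16000.
Total e_ss = 16000.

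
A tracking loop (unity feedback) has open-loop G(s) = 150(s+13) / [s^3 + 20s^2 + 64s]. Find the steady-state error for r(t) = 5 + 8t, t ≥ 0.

256/975

Factoring s from the denominator leaves a polynomial with constant term 64, so the system is type 1. By superposition:
  • 5: tracked with zero error.
  • 8t: e_ss = 8/K_v with K_v=975/32 → 256/975.
Total e_ss = 256/975.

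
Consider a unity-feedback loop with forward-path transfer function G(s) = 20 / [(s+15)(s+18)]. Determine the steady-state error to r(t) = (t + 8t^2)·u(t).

System type = 0 (no poles at s=0). By superposition:
  • t: a type-0 system cannot track it, e_ss → ∞.
  • 8t^2: a type-0 system cannot track it, e_ss → ∞.
The unbounded component dominates.

infinity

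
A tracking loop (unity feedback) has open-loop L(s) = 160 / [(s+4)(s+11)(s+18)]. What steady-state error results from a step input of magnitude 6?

594/119

L(s) has no factors of s in the denominator, so the system is type 0.
K_p = lim_{s→0} L(s) = 160 / (4·11·18) = 20/99.
e_ss = 6/(1 + K_p) = 6/(119/99) = 594/119.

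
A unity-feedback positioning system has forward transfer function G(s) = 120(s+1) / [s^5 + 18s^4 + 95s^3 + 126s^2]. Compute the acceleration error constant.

20/21

Factoring s^2 from the denominator leaves a polynomial with constant term 126, so the system is type 2.
K_a = lim_{s→0} s^2·G(s) = 120·1 / 126 = 20/21.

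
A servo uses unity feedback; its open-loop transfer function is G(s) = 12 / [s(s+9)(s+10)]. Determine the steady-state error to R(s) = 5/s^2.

One free integrator in G(s): this is a type 1 system.
K_v = lim_{s→0} s·G(s) = 12 / (9·10) = 2/15.
e_ss = 5/K_v = 5/(2/15) = 37.5.

37.5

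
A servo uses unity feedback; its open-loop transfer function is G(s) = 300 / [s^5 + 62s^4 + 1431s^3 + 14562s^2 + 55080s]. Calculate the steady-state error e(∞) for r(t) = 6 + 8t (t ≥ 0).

Factoring s from the denominator leaves a polynomial with constant term 55080, so the system is type 1. Treating each term separately:
  • 6: tracked with zero error.
  • 8t: e_ss = 8/K_v with K_v=5/918 → 1468.8.
Total e_ss = 1468.8.

1468.8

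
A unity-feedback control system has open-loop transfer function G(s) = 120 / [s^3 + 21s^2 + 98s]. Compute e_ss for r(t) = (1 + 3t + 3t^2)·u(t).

Lowest-order denominator term is 98s, so the open loop has 1 pole at the origin → type 1 system. Treating each term separately:
  • 1: tracked with zero error.
  • 3t: e_ss = 3/K_v with K_v=60/49 → 2.45.
  • 3t^2: a type-1 system cannot track it, e_ss → ∞.
The unbounded component dominates.

infinity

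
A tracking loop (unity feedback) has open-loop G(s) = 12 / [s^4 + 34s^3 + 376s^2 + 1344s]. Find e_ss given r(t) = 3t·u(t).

Factoring s from the denominator leaves a polynomial with constant term 1344, so the system is type 1.
K_v = lim_{s→0} s·G(s) = 12 / 1344 = 1/112.
e_ss = 3/K_v = 3/(1/112) = 336.

336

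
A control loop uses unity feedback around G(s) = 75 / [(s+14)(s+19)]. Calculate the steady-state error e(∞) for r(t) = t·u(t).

System type = 0 (no poles at s=0).
For a type-0 system K_v = 0, so e_ss to a ramp input is unbounded.

infinity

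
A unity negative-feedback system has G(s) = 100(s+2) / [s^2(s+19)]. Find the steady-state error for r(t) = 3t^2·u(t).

0.57

System type = 2 (two poles at s=0).
K_a = lim_{s→0} s^2·G(s) = 100·2 / (19) = 200/19.
r(t) = 3t^2 gives R(s) = 6/s^3.
e_ss = 6/K_a = 6/(200/19) = 0.57.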